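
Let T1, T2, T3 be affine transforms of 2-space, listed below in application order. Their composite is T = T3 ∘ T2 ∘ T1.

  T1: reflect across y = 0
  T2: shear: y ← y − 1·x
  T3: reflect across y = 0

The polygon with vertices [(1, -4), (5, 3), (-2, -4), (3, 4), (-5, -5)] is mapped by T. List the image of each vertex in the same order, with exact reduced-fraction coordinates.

image vertices: (1, -3), (5, 8), (-2, -6), (3, 7), (-5, -10)

T1 reflect across y = 0: (1, -4) → (1, 4); (5, 3) → (5, -3); (-2, -4) → (-2, 4); (3, 4) → (3, -4); (-5, -5) → (-5, 5)
T2 shear: y ← y − 1·x: (1, 4) → (1, 3); (5, -3) → (5, -8); (-2, 4) → (-2, 6); (3, -4) → (3, -7); (-5, 5) → (-5, 10)
T3 reflect across y = 0: (1, 3) → (1, -3); (5, -8) → (5, 8); (-2, 6) → (-2, -6); (3, -7) → (3, 7); (-5, 10) → (-5, -10)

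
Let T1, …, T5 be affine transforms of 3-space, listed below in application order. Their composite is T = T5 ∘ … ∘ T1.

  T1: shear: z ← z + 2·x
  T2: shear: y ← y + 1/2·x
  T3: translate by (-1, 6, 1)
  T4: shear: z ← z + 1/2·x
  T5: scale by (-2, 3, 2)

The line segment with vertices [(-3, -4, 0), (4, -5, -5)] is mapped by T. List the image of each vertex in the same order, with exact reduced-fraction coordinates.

image vertices: (8, 3/2, -14), (-6, 9, 11)

T1 shear: z ← z + 2·x: (-3, -4, 0) → (-3, -4, -6); (4, -5, -5) → (4, -5, 3)
T2 shear: y ← y + 1/2·x: (-3, -4, -6) → (-3, -11/2, -6); (4, -5, 3) → (4, -3, 3)
T3 translate by (-1, 6, 1): (-3, -11/2, -6) → (-4, 1/2, -5); (4, -3, 3) → (3, 3, 4)
T4 shear: z ← z + 1/2·x: (-4, 1/2, -5) → (-4, 1/2, -7); (3, 3, 4) → (3, 3, 11/2)
T5 scale by (-2, 3, 2): (-4, 1/2, -7) → (8, 3/2, -14); (3, 3, 11/2) → (-6, 9, 11)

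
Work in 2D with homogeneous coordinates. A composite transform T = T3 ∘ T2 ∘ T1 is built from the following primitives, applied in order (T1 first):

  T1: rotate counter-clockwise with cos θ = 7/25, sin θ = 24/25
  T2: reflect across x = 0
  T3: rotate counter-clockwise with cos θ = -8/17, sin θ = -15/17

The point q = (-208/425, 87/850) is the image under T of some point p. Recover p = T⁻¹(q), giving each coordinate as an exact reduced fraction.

p = (-1/2, 0)

T1 = [7/25 -24/25 0; 24/25 7/25 0; 0 0 1]
T2·T1 = [-7/25 24/25 0; 24/25 7/25 0; 0 0 1]
T3·…·T1 = [416/425 -87/425 0; -87/425 -416/425 0; 0 0 1]
det M = -1; M⁻¹ = [416/425 -87/425 0; -87/425 -416/425 0; 0 0 1]
M⁻¹ · (-208/425, 87/850)ᵀ = (-1/2, 0)ᵀ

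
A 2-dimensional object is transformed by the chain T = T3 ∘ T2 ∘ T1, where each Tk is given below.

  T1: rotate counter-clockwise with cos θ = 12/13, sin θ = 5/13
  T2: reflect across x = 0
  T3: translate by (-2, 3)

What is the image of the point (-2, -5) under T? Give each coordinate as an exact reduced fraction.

T(p) = (-27/13, -31/13)

T1 rotate counter-clockwise with cos θ = 12/13, sin θ = 5/13: (-2, -5) → (1/13, -70/13)
T2 reflect across x = 0: (1/13, -70/13) → (-1/13, -70/13)
T3 translate by (-2, 3): (-1/13, -70/13) → (-27/13, -31/13)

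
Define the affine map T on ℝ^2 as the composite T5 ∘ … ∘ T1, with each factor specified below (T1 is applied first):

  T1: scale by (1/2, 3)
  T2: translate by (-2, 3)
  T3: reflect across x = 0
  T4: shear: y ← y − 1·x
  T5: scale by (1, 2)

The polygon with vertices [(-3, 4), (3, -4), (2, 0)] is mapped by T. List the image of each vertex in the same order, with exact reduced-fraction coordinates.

T1 scale by (1/2, 3): (-3, 4) → (-3/2, 12); (3, -4) → (3/2, -12); (2, 0) → (1, 0)
T2 translate by (-2, 3): (-3/2, 12) → (-7/2, 15); (3/2, -12) → (-1/2, -9); (1, 0) → (-1, 3)
T3 reflect across x = 0: (-7/2, 15) → (7/2, 15); (-1/2, -9) → (1/2, -9); (-1, 3) → (1, 3)
T4 shear: y ← y − 1·x: (7/2, 15) → (7/2, 23/2); (1/2, -9) → (1/2, -19/2); (1, 3) → (1, 2)
T5 scale by (1, 2): (7/2, 23/2) → (7/2, 23); (1/2, -19/2) → (1/2, -19); (1, 2) → (1, 4)

image vertices: (7/2, 23), (1/2, -19), (1, 4)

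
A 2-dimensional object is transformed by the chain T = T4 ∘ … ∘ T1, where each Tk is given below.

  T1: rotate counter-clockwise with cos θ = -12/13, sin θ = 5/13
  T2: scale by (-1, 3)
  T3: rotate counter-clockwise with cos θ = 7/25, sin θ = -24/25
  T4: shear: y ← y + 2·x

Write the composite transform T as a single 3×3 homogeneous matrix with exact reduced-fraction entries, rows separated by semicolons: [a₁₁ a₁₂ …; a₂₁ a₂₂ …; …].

T1 = [-12/13 -5/13 0; 5/13 -12/13 0; 0 0 1]
T2·T1 = [12/13 5/13 0; 15/13 -36/13 0; 0 0 1]
T3·…·T1 = [444/325 -829/325 0; -183/325 -372/325 0; 0 0 1]
T4·…·T1 = [444/325 -829/325 0; 141/65 -406/65 0; 0 0 1]

T = [444/325 -829/325 0; 141/65 -406/65 0; 0 0 1]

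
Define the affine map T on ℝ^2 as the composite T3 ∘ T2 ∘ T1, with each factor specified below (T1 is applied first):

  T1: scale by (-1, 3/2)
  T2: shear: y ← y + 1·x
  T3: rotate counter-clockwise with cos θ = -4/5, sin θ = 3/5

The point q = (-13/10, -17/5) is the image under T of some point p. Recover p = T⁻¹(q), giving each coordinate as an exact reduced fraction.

p = (1, 3)

T1 = [-1 0 0; 0 3/2 0; 0 0 1]
T2·T1 = [-1 0 0; -1 3/2 0; 0 0 1]
T3·…·T1 = [7/5 -9/10 0; 1/5 -6/5 0; 0 0 1]
det M = -3/2; M⁻¹ = [4/5 -3/5 0; 2/15 -14/15 0; 0 0 1]
M⁻¹ · (-13/10, -17/5)ᵀ = (1, 3)ᵀ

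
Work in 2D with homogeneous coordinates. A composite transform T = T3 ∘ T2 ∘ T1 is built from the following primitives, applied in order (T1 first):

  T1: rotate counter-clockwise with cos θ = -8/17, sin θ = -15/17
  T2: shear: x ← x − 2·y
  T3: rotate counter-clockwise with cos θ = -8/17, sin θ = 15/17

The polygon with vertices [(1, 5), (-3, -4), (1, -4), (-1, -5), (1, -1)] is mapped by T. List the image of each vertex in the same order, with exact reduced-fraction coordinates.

image vertices: (-591/289, 3095/289), (365/289, -3466/289), (33/17, -98/17), (591/289, -3095/289), (177/289, -79/289)

T1 rotate counter-clockwise with cos θ = -8/17, sin θ = -15/17: (1, 5) → (67/17, -55/17); (-3, -4) → (-36/17, 77/17); (1, -4) → (-4, 1); (-1, -5) → (-67/17, 55/17); (1, -1) → (-23/17, -7/17)
T2 shear: x ← x − 2·y: (67/17, -55/17) → (177/17, -55/17); (-36/17, 77/17) → (-190/17, 77/17); (-4, 1) → (-6, 1); (-67/17, 55/17) → (-177/17, 55/17); (-23/17, -7/17) → (-9/17, -7/17)
T3 rotate counter-clockwise with cos θ = -8/17, sin θ = 15/17: (177/17, -55/17) → (-591/289, 3095/289); (-190/17, 77/17) → (365/289, -3466/289); (-6, 1) → (33/17, -98/17); (-177/17, 55/17) → (591/289, -3095/289); (-9/17, -7/17) → (177/289, -79/289)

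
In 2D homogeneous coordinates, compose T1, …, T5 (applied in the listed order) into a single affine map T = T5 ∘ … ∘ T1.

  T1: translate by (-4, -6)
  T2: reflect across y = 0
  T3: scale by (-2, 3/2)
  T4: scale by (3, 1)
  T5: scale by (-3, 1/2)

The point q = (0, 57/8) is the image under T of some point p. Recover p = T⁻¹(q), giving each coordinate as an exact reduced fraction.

T1 = [1 0 -4; 0 1 -6; 0 0 1]
T2·T1 = [1 0 -4; 0 -1 6; 0 0 1]
T3·…·T1 = [-2 0 8; 0 -3/2 9; 0 0 1]
T4·…·T1 = [-6 0 24; 0 -3/2 9; 0 0 1]
T5·…·T1 = [18 0 -72; 0 -3/4 9/2; 0 0 1]
det M = -27/2; M⁻¹ = [1/18 0 4; 0 -4/3 6; 0 0 1]
M⁻¹ · (0, 57/8)ᵀ = (4, -7/2)ᵀ

p = (4, -7/2)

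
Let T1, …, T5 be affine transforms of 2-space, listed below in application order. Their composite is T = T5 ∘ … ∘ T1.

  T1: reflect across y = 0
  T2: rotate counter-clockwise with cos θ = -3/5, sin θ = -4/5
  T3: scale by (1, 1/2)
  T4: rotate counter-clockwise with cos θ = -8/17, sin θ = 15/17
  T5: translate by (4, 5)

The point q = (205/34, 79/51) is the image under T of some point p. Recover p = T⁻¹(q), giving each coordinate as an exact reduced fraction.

p = (8/3, 3)

T1 = [1 0 0; 0 -1 0; 0 0 1]
T2·T1 = [-3/5 -4/5 0; -4/5 3/5 0; 0 0 1]
T3·…·T1 = [-3/5 -4/5 0; -2/5 3/10 0; 0 0 1]
T4·…·T1 = [54/85 19/170 0; -29/85 -72/85 0; 0 0 1]
T5·…·T1 = [54/85 19/170 4; -29/85 -72/85 5; 0 0 1]
det M = -1/2; M⁻¹ = [144/85 19/85 -671/85; -58/85 -108/85 772/85; 0 0 1]
M⁻¹ · (205/34, 79/51)ᵀ = (8/3, 3)ᵀ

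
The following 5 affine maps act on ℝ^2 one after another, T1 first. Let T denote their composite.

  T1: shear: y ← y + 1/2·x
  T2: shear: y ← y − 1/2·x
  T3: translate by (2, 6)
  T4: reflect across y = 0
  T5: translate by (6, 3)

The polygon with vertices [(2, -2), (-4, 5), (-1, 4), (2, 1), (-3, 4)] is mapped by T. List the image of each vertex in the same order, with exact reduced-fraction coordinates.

image vertices: (10, -1), (4, -8), (7, -7), (10, -4), (5, -7)

T1 shear: y ← y + 1/2·x: (2, -2) → (2, -1); (-4, 5) → (-4, 3); (-1, 4) → (-1, 7/2); (2, 1) → (2, 2); (-3, 4) → (-3, 5/2)
T2 shear: y ← y − 1/2·x: (2, -1) → (2, -2); (-4, 3) → (-4, 5); (-1, 7/2) → (-1, 4); (2, 2) → (2, 1); (-3, 5/2) → (-3, 4)
T3 translate by (2, 6): (2, -2) → (4, 4); (-4, 5) → (-2, 11); (-1, 4) → (1, 10); (2, 1) → (4, 7); (-3, 4) → (-1, 10)
T4 reflect across y = 0: (4, 4) → (4, -4); (-2, 11) → (-2, -11); (1, 10) → (1, -10); (4, 7) → (4, -7); (-1, 10) → (-1, -10)
T5 translate by (6, 3): (4, -4) → (10, -1); (-2, -11) → (4, -8); (1, -10) → (7, -7); (4, -7) → (10, -4); (-1, -10) → (5, -7)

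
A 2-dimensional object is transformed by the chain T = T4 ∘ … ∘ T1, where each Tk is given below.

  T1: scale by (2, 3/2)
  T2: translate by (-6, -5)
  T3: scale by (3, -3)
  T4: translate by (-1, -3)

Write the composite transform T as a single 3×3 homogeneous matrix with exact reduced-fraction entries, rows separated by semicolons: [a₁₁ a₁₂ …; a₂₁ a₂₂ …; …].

T = [6 0 -19; 0 -9/2 12; 0 0 1]

T1 = [2 0 0; 0 3/2 0; 0 0 1]
T2·T1 = [2 0 -6; 0 3/2 -5; 0 0 1]
T3·…·T1 = [6 0 -18; 0 -9/2 15; 0 0 1]
T4·…·T1 = [6 0 -19; 0 -9/2 12; 0 0 1]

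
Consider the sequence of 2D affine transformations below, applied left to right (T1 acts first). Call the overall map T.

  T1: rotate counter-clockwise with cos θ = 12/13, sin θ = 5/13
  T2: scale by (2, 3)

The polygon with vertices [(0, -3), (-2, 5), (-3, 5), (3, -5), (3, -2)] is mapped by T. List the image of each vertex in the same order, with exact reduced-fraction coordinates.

image vertices: (30/13, -108/13), (-98/13, 150/13), (-122/13, 135/13), (122/13, -135/13), (92/13, -27/13)

T1 rotate counter-clockwise with cos θ = 12/13, sin θ = 5/13: (0, -3) → (15/13, -36/13); (-2, 5) → (-49/13, 50/13); (-3, 5) → (-61/13, 45/13); (3, -5) → (61/13, -45/13); (3, -2) → (46/13, -9/13)
T2 scale by (2, 3): (15/13, -36/13) → (30/13, -108/13); (-49/13, 50/13) → (-98/13, 150/13); (-61/13, 45/13) → (-122/13, 135/13); (61/13, -45/13) → (122/13, -135/13); (46/13, -9/13) → (92/13, -27/13)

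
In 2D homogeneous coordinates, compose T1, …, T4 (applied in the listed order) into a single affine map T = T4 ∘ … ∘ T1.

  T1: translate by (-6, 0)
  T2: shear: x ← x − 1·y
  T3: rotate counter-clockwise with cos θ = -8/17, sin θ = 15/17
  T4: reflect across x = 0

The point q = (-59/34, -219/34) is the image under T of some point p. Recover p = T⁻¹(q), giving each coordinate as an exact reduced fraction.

T1 = [1 0 -6; 0 1 0; 0 0 1]
T2·T1 = [1 -1 -6; 0 1 0; 0 0 1]
T3·…·T1 = [-8/17 -7/17 48/17; 15/17 -23/17 -90/17; 0 0 1]
T4·…·T1 = [8/17 7/17 -48/17; 15/17 -23/17 -90/17; 0 0 1]
det M = -1; M⁻¹ = [23/17 7/17 6; 15/17 -8/17 0; 0 0 1]
M⁻¹ · (-59/34, -219/34)ᵀ = (1, 3/2)ᵀ

p = (1, 3/2)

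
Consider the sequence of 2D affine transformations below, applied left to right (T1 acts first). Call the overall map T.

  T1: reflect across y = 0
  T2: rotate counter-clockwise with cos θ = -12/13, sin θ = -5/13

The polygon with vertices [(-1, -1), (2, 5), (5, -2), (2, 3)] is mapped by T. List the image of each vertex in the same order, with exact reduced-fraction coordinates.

image vertices: (17/13, -7/13), (-49/13, 50/13), (-50/13, -49/13), (-3, 2)

T1 reflect across y = 0: (-1, -1) → (-1, 1); (2, 5) → (2, -5); (5, -2) → (5, 2); (2, 3) → (2, -3)
T2 rotate counter-clockwise with cos θ = -12/13, sin θ = -5/13: (-1, 1) → (17/13, -7/13); (2, -5) → (-49/13, 50/13); (5, 2) → (-50/13, -49/13); (2, -3) → (-3, 2)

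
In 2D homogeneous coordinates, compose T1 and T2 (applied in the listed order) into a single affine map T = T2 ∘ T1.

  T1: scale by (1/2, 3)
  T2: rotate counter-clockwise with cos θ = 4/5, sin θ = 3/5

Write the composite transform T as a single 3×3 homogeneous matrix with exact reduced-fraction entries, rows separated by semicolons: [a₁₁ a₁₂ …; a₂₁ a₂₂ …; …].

T1 = [1/2 0 0; 0 3 0; 0 0 1]
T2·T1 = [2/5 -9/5 0; 3/10 12/5 0; 0 0 1]

T = [2/5 -9/5 0; 3/10 12/5 0; 0 0 1]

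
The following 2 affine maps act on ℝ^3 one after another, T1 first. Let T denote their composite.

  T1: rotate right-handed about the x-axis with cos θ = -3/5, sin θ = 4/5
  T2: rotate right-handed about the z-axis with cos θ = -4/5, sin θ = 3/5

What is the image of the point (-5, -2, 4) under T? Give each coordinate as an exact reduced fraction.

T(p) = (26/5, -7/5, -4)

T1 rotate right-handed about the x-axis with cos θ = -3/5, sin θ = 4/5: (-5, -2, 4) → (-5, -2, -4)
T2 rotate right-handed about the z-axis with cos θ = -4/5, sin θ = 3/5: (-5, -2, -4) → (26/5, -7/5, -4)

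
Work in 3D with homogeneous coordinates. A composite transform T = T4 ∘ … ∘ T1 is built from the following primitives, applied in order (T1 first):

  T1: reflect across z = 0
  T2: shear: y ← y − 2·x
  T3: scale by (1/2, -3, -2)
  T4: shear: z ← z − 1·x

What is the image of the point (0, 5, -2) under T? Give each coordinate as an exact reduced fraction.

T1 reflect across z = 0: (0, 5, -2) → (0, 5, 2)
T2 shear: y ← y − 2·x: (0, 5, 2) → (0, 5, 2)
T3 scale by (1/2, -3, -2): (0, 5, 2) → (0, -15, -4)
T4 shear: z ← z − 1·x: (0, -15, -4) → (0, -15, -4)

T(p) = (0, -15, -4)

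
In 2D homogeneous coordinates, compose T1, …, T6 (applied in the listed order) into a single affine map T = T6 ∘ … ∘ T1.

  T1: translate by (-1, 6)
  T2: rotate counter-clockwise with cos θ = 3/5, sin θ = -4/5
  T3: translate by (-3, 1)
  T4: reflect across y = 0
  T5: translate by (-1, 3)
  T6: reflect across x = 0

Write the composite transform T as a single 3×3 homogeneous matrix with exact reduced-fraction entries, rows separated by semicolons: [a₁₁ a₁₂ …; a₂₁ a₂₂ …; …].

T1 = [1 0 -1; 0 1 6; 0 0 1]
T2·T1 = [3/5 4/5 21/5; -4/5 3/5 22/5; 0 0 1]
T3·…·T1 = [3/5 4/5 6/5; -4/5 3/5 27/5; 0 0 1]
T4·…·T1 = [3/5 4/5 6/5; 4/5 -3/5 -27/5; 0 0 1]
T5·…·T1 = [3/5 4/5 1/5; 4/5 -3/5 -12/5; 0 0 1]
T6·…·T1 = [-3/5 -4/5 -1/5; 4/5 -3/5 -12/5; 0 0 1]

T = [-3/5 -4/5 -1/5; 4/5 -3/5 -12/5; 0 0 1]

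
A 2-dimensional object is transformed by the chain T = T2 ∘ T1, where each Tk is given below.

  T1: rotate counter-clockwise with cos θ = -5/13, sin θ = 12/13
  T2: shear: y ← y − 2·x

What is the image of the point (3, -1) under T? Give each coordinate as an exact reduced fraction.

T(p) = (-3/13, 47/13)

T1 rotate counter-clockwise with cos θ = -5/13, sin θ = 12/13: (3, -1) → (-3/13, 41/13)
T2 shear: y ← y − 2·x: (-3/13, 41/13) → (-3/13, 47/13)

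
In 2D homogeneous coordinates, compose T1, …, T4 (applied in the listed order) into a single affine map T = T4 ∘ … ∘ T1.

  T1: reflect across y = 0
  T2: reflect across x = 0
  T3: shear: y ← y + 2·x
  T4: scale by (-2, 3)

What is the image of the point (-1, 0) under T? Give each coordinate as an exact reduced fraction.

T1 reflect across y = 0: (-1, 0) → (-1, 0)
T2 reflect across x = 0: (-1, 0) → (1, 0)
T3 shear: y ← y + 2·x: (1, 0) → (1, 2)
T4 scale by (-2, 3): (1, 2) → (-2, 6)

T(p) = (-2, 6)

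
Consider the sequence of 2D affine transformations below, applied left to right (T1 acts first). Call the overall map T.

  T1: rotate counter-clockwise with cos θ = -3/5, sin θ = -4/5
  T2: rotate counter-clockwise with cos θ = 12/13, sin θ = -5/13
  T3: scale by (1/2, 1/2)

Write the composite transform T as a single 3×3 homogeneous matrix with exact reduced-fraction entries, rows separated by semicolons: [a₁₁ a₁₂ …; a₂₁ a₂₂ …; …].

T = [-28/65 33/130 0; -33/130 -28/65 0; 0 0 1]

T1 = [-3/5 4/5 0; -4/5 -3/5 0; 0 0 1]
T2·T1 = [-56/65 33/65 0; -33/65 -56/65 0; 0 0 1]
T3·…·T1 = [-28/65 33/130 0; -33/130 -28/65 0; 0 0 1]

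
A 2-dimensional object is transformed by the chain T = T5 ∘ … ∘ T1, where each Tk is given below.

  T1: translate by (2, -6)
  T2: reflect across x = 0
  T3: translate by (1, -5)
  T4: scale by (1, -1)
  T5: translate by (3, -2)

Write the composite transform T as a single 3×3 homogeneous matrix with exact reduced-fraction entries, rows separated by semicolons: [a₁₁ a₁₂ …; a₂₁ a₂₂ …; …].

T1 = [1 0 2; 0 1 -6; 0 0 1]
T2·T1 = [-1 0 -2; 0 1 -6; 0 0 1]
T3·…·T1 = [-1 0 -1; 0 1 -11; 0 0 1]
T4·…·T1 = [-1 0 -1; 0 -1 11; 0 0 1]
T5·…·T1 = [-1 0 2; 0 -1 9; 0 0 1]

T = [-1 0 2; 0 -1 9; 0 0 1]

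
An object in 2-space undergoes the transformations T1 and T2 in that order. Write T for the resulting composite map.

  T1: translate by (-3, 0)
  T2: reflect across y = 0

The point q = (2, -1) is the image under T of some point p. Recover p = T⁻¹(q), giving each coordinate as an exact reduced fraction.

p = (5, 1)

T1 = [1 0 -3; 0 1 0; 0 0 1]
T2·T1 = [1 0 -3; 0 -1 0; 0 0 1]
det M = -1; M⁻¹ = [1 0 3; 0 -1 0; 0 0 1]
M⁻¹ · (2, -1)ᵀ = (5, 1)ᵀ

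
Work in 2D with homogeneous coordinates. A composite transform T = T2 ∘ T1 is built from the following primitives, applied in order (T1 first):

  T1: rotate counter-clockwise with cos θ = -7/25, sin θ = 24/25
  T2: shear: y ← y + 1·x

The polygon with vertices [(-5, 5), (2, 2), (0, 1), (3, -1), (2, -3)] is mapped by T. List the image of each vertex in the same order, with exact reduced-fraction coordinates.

image vertices: (-17/5, -48/5), (-62/25, -28/25), (-24/25, -31/25), (3/25, 82/25), (58/25, 127/25)

T1 rotate counter-clockwise with cos θ = -7/25, sin θ = 24/25: (-5, 5) → (-17/5, -31/5); (2, 2) → (-62/25, 34/25); (0, 1) → (-24/25, -7/25); (3, -1) → (3/25, 79/25); (2, -3) → (58/25, 69/25)
T2 shear: y ← y + 1·x: (-17/5, -31/5) → (-17/5, -48/5); (-62/25, 34/25) → (-62/25, -28/25); (-24/25, -7/25) → (-24/25, -31/25); (3/25, 79/25) → (3/25, 82/25); (58/25, 69/25) → (58/25, 127/25)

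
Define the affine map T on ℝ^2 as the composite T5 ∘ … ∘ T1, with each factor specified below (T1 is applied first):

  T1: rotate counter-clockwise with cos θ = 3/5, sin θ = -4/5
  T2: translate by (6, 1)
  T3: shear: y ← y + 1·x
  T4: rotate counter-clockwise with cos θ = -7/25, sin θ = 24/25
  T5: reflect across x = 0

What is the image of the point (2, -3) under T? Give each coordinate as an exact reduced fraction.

T1 rotate counter-clockwise with cos θ = 3/5, sin θ = -4/5: (2, -3) → (-6/5, -17/5)
T2 translate by (6, 1): (-6/5, -17/5) → (24/5, -12/5)
T3 shear: y ← y + 1·x: (24/5, -12/5) → (24/5, 12/5)
T4 rotate counter-clockwise with cos θ = -7/25, sin θ = 24/25: (24/5, 12/5) → (-456/125, 492/125)
T5 reflect across x = 0: (-456/125, 492/125) → (456/125, 492/125)

T(p) = (456/125, 492/125)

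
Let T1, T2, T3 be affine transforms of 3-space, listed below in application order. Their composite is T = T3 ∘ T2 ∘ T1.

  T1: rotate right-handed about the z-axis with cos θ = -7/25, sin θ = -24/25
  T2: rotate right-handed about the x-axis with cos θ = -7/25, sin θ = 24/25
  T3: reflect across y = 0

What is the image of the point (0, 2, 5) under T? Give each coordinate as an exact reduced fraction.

T1 rotate right-handed about the z-axis with cos θ = -7/25, sin θ = -24/25: (0, 2, 5) → (48/25, -14/25, 5)
T2 rotate right-handed about the x-axis with cos θ = -7/25, sin θ = 24/25: (48/25, -14/25, 5) → (48/25, -2902/625, -1211/625)
T3 reflect across y = 0: (48/25, -2902/625, -1211/625) → (48/25, 2902/625, -1211/625)

T(p) = (48/25, 2902/625, -1211/625)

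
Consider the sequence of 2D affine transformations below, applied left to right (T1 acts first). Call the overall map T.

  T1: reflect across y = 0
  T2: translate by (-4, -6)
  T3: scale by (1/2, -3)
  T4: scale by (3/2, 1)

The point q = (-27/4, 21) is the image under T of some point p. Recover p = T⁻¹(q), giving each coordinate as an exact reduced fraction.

T1 = [1 0 0; 0 -1 0; 0 0 1]
T2·T1 = [1 0 -4; 0 -1 -6; 0 0 1]
T3·…·T1 = [1/2 0 -2; 0 3 18; 0 0 1]
T4·…·T1 = [3/4 0 -3; 0 3 18; 0 0 1]
det M = 9/4; M⁻¹ = [4/3 0 4; 0 1/3 -6; 0 0 1]
M⁻¹ · (-27/4, 21)ᵀ = (-5, 1)ᵀ

p = (-5, 1)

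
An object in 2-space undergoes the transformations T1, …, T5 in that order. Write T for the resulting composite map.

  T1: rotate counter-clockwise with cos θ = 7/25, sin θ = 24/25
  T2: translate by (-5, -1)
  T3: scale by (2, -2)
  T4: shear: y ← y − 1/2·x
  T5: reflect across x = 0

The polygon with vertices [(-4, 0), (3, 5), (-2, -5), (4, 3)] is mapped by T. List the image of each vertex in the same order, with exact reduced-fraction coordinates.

T1 rotate counter-clockwise with cos θ = 7/25, sin θ = 24/25: (-4, 0) → (-28/25, -96/25); (3, 5) → (-99/25, 107/25); (-2, -5) → (106/25, -83/25); (4, 3) → (-44/25, 117/25)
T2 translate by (-5, -1): (-28/25, -96/25) → (-153/25, -121/25); (-99/25, 107/25) → (-224/25, 82/25); (106/25, -83/25) → (-19/25, -108/25); (-44/25, 117/25) → (-169/25, 92/25)
T3 scale by (2, -2): (-153/25, -121/25) → (-306/25, 242/25); (-224/25, 82/25) → (-448/25, -164/25); (-19/25, -108/25) → (-38/25, 216/25); (-169/25, 92/25) → (-338/25, -184/25)
T4 shear: y ← y − 1/2·x: (-306/25, 242/25) → (-306/25, 79/5); (-448/25, -164/25) → (-448/25, 12/5); (-38/25, 216/25) → (-38/25, 47/5); (-338/25, -184/25) → (-338/25, -3/5)
T5 reflect across x = 0: (-306/25, 79/5) → (306/25, 79/5); (-448/25, 12/5) → (448/25, 12/5); (-38/25, 47/5) → (38/25, 47/5); (-338/25, -3/5) → (338/25, -3/5)

image vertices: (306/25, 79/5), (448/25, 12/5), (38/25, 47/5), (338/25, -3/5)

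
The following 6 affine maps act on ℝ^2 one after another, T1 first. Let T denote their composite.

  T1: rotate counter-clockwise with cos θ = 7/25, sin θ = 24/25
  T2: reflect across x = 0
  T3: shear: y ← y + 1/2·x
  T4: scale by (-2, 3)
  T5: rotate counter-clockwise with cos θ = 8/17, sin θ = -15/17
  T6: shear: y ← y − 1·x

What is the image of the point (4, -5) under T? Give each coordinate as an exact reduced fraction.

T(p) = (1783/425, -1307/85)

T1 rotate counter-clockwise with cos θ = 7/25, sin θ = 24/25: (4, -5) → (148/25, 61/25)
T2 reflect across x = 0: (148/25, 61/25) → (-148/25, 61/25)
T3 shear: y ← y + 1/2·x: (-148/25, 61/25) → (-148/25, -13/25)
T4 scale by (-2, 3): (-148/25, -13/25) → (296/25, -39/25)
T5 rotate counter-clockwise with cos θ = 8/17, sin θ = -15/17: (296/25, -39/25) → (1783/425, -4752/425)
T6 shear: y ← y − 1·x: (1783/425, -4752/425) → (1783/425, -1307/85)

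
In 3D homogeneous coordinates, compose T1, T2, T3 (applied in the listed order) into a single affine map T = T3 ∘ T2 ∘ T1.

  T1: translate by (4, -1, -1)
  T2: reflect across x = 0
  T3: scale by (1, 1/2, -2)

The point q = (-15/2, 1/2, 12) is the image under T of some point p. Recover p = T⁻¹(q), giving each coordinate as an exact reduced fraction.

p = (7/2, 2, -5)

T1 = [1 0 0 4; 0 1 0 -1; 0 0 1 -1; 0 0 0 1]
T2·T1 = [-1 0 0 -4; 0 1 0 -1; 0 0 1 -1; 0 0 0 1]
T3·…·T1 = [-1 0 0 -4; 0 1/2 0 -1/2; 0 0 -2 2; 0 0 0 1]
det M = 1; M⁻¹ = [-1 0 0 -4; 0 2 0 1; 0 0 -1/2 1; 0 0 0 1]
M⁻¹ · (-15/2, 1/2, 12)ᵀ = (7/2, 2, -5)ᵀ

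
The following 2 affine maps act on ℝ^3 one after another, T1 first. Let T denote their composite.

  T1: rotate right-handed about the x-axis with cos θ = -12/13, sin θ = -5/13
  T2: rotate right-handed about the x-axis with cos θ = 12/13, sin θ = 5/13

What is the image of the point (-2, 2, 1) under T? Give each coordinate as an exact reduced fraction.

T1 rotate right-handed about the x-axis with cos θ = -12/13, sin θ = -5/13: (-2, 2, 1) → (-2, -19/13, -22/13)
T2 rotate right-handed about the x-axis with cos θ = 12/13, sin θ = 5/13: (-2, -19/13, -22/13) → (-2, -118/169, -359/169)

T(p) = (-2, -118/169, -359/169)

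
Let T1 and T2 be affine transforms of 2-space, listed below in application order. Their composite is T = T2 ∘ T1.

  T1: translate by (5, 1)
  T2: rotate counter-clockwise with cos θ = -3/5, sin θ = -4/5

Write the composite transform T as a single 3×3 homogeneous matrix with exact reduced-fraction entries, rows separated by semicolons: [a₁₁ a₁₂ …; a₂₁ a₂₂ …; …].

T1 = [1 0 5; 0 1 1; 0 0 1]
T2·T1 = [-3/5 4/5 -11/5; -4/5 -3/5 -23/5; 0 0 1]

T = [-3/5 4/5 -11/5; -4/5 -3/5 -23/5; 0 0 1]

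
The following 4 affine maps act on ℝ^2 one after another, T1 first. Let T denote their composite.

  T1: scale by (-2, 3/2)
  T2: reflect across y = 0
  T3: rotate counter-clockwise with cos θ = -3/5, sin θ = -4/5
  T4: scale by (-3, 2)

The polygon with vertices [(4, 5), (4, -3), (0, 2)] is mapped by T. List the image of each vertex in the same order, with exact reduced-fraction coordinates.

image vertices: (18/5, 109/5), (-126/5, 37/5), (36/5, 18/5)

T1 scale by (-2, 3/2): (4, 5) → (-8, 15/2); (4, -3) → (-8, -9/2); (0, 2) → (0, 3)
T2 reflect across y = 0: (-8, 15/2) → (-8, -15/2); (-8, -9/2) → (-8, 9/2); (0, 3) → (0, -3)
T3 rotate counter-clockwise with cos θ = -3/5, sin θ = -4/5: (-8, -15/2) → (-6/5, 109/10); (-8, 9/2) → (42/5, 37/10); (0, -3) → (-12/5, 9/5)
T4 scale by (-3, 2): (-6/5, 109/10) → (18/5, 109/5); (42/5, 37/10) → (-126/5, 37/5); (-12/5, 9/5) → (36/5, 18/5)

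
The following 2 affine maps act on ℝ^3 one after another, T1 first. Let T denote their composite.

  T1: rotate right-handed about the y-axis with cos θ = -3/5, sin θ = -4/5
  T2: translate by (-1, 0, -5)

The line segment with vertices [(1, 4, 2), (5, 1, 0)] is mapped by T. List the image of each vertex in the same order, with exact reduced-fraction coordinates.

T1 rotate right-handed about the y-axis with cos θ = -3/5, sin θ = -4/5: (1, 4, 2) → (-11/5, 4, -2/5); (5, 1, 0) → (-3, 1, 4)
T2 translate by (-1, 0, -5): (-11/5, 4, -2/5) → (-16/5, 4, -27/5); (-3, 1, 4) → (-4, 1, -1)

image vertices: (-16/5, 4, -27/5), (-4, 1, -1)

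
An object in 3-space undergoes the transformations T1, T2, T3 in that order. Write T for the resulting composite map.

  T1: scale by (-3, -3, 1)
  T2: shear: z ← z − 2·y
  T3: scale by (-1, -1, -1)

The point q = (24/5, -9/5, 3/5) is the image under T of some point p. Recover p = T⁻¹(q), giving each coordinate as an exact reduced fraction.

p = (8/5, -3/5, 3)

T1 = [-3 0 0 0; 0 -3 0 0; 0 0 1 0; 0 0 0 1]
T2·T1 = [-3 0 0 0; 0 -3 0 0; 0 6 1 0; 0 0 0 1]
T3·…·T1 = [3 0 0 0; 0 3 0 0; 0 -6 -1 0; 0 0 0 1]
det M = -9; M⁻¹ = [1/3 0 0 0; 0 1/3 0 0; 0 -2 -1 0; 0 0 0 1]
M⁻¹ · (24/5, -9/5, 3/5)ᵀ = (8/5, -3/5, 3)ᵀ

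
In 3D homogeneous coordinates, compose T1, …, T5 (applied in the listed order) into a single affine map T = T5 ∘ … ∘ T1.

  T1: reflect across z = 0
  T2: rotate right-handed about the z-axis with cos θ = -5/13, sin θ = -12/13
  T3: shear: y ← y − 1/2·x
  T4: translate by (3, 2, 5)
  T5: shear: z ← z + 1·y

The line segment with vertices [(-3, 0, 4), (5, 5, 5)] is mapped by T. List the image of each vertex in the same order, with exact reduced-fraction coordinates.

T1 reflect across z = 0: (-3, 0, 4) → (-3, 0, -4); (5, 5, 5) → (5, 5, -5)
T2 rotate right-handed about the z-axis with cos θ = -5/13, sin θ = -12/13: (-3, 0, -4) → (15/13, 36/13, -4); (5, 5, -5) → (35/13, -85/13, -5)
T3 shear: y ← y − 1/2·x: (15/13, 36/13, -4) → (15/13, 57/26, -4); (35/13, -85/13, -5) → (35/13, -205/26, -5)
T4 translate by (3, 2, 5): (15/13, 57/26, -4) → (54/13, 109/26, 1); (35/13, -205/26, -5) → (74/13, -153/26, 0)
T5 shear: z ← z + 1·y: (54/13, 109/26, 1) → (54/13, 109/26, 135/26); (74/13, -153/26, 0) → (74/13, -153/26, -153/26)

image vertices: (54/13, 109/26, 135/26), (74/13, -153/26, -153/26)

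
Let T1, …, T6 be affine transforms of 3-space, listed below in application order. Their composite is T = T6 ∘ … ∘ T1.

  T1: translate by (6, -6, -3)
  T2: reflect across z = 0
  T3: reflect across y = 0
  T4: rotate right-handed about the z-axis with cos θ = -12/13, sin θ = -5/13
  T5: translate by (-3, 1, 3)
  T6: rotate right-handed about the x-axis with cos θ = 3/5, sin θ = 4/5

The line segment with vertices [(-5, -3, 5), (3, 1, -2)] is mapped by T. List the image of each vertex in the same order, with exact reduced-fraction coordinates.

T1 translate by (6, -6, -3): (-5, -3, 5) → (1, -9, 2); (3, 1, -2) → (9, -5, -5)
T2 reflect across z = 0: (1, -9, 2) → (1, -9, -2); (9, -5, -5) → (9, -5, 5)
T3 reflect across y = 0: (1, -9, -2) → (1, 9, -2); (9, -5, 5) → (9, 5, 5)
T4 rotate right-handed about the z-axis with cos θ = -12/13, sin θ = -5/13: (1, 9, -2) → (33/13, -113/13, -2); (9, 5, 5) → (-83/13, -105/13, 5)
T5 translate by (-3, 1, 3): (33/13, -113/13, -2) → (-6/13, -100/13, 1); (-83/13, -105/13, 5) → (-122/13, -92/13, 8)
T6 rotate right-handed about the x-axis with cos θ = 3/5, sin θ = 4/5: (-6/13, -100/13, 1) → (-6/13, -352/65, -361/65); (-122/13, -92/13, 8) → (-122/13, -692/65, -56/65)

image vertices: (-6/13, -352/65, -361/65), (-122/13, -692/65, -56/65)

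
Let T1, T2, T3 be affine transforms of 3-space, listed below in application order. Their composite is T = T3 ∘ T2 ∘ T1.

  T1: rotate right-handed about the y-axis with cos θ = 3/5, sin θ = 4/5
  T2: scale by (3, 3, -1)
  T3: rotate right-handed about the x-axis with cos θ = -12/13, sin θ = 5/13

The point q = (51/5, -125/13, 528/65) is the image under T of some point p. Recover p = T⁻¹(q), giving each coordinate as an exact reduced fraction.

p = (-1, 4, 5)

T1 = [3/5 0 4/5 0; 0 1 0 0; -4/5 0 3/5 0; 0 0 0 1]
T2·T1 = [9/5 0 12/5 0; 0 3 0 0; 4/5 0 -3/5 0; 0 0 0 1]
T3·…·T1 = [9/5 0 12/5 0; -4/13 -36/13 3/13 0; -48/65 15/13 36/65 0; 0 0 0 1]
det M = -9; M⁻¹ = [1/5 -4/13 -48/65 0; 0 -4/13 5/39 0; 4/15 3/13 36/65 0; 0 0 0 1]
M⁻¹ · (51/5, -125/13, 528/65)ᵀ = (-1, 4, 5)ᵀ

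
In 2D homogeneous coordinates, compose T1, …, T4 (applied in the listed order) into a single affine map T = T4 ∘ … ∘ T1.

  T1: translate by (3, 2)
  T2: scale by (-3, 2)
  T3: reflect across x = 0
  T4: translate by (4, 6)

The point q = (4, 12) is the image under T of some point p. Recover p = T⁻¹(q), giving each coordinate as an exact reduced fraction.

T1 = [1 0 3; 0 1 2; 0 0 1]
T2·T1 = [-3 0 -9; 0 2 4; 0 0 1]
T3·…·T1 = [3 0 9; 0 2 4; 0 0 1]
T4·…·T1 = [3 0 13; 0 2 10; 0 0 1]
det M = 6; M⁻¹ = [1/3 0 -13/3; 0 1/2 -5; 0 0 1]
M⁻¹ · (4, 12)ᵀ = (-3, 1)ᵀ

p = (-3, 1)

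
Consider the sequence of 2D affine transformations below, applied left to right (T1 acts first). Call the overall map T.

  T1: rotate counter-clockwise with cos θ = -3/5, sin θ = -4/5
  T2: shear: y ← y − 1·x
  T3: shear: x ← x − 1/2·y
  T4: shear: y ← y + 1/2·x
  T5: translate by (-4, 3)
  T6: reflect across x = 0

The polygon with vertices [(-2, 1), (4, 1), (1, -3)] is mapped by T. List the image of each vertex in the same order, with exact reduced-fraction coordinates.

T1 rotate counter-clockwise with cos θ = -3/5, sin θ = -4/5: (-2, 1) → (2, 1); (4, 1) → (-8/5, -19/5); (1, -3) → (-3, 1)
T2 shear: y ← y − 1·x: (2, 1) → (2, -1); (-8/5, -19/5) → (-8/5, -11/5); (-3, 1) → (-3, 4)
T3 shear: x ← x − 1/2·y: (2, -1) → (5/2, -1); (-8/5, -11/5) → (-1/2, -11/5); (-3, 4) → (-5, 4)
T4 shear: y ← y + 1/2·x: (5/2, -1) → (5/2, 1/4); (-1/2, -11/5) → (-1/2, -49/20); (-5, 4) → (-5, 3/2)
T5 translate by (-4, 3): (5/2, 1/4) → (-3/2, 13/4); (-1/2, -49/20) → (-9/2, 11/20); (-5, 3/2) → (-9, 9/2)
T6 reflect across x = 0: (-3/2, 13/4) → (3/2, 13/4); (-9/2, 11/20) → (9/2, 11/20); (-9, 9/2) → (9, 9/2)

image vertices: (3/2, 13/4), (9/2, 11/20), (9, 9/2)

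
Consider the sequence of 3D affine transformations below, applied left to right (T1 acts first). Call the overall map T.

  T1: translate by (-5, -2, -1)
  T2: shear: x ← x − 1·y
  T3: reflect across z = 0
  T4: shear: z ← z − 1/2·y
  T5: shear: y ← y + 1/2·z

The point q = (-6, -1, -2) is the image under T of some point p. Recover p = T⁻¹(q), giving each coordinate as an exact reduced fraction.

T1 = [1 0 0 -5; 0 1 0 -2; 0 0 1 -1; 0 0 0 1]
T2·T1 = [1 -1 0 -3; 0 1 0 -2; 0 0 1 -1; 0 0 0 1]
T3·…·T1 = [1 -1 0 -3; 0 1 0 -2; 0 0 -1 1; 0 0 0 1]
T4·…·T1 = [1 -1 0 -3; 0 1 0 -2; 0 -1/2 -1 2; 0 0 0 1]
T5·…·T1 = [1 -1 0 -3; 0 3/4 -1/2 -1; 0 -1/2 -1 2; 0 0 0 1]
det M = -1; M⁻¹ = [1 1 -1/2 5; 0 1 -1/2 2; 0 -1/2 -3/4 1; 0 0 0 1]
M⁻¹ · (-6, -1, -2)ᵀ = (-1, 2, 3)ᵀ

p = (-1, 2, 3)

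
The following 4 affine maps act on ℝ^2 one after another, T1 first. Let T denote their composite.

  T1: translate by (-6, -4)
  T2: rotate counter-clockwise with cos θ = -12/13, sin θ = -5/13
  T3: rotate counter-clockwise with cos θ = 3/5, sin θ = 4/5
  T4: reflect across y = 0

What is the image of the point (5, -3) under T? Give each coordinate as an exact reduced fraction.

T(p) = (-85/13, -35/13)

T1 translate by (-6, -4): (5, -3) → (-1, -7)
T2 rotate counter-clockwise with cos θ = -12/13, sin θ = -5/13: (-1, -7) → (-23/13, 89/13)
T3 rotate counter-clockwise with cos θ = 3/5, sin θ = 4/5: (-23/13, 89/13) → (-85/13, 35/13)
T4 reflect across y = 0: (-85/13, 35/13) → (-85/13, -35/13)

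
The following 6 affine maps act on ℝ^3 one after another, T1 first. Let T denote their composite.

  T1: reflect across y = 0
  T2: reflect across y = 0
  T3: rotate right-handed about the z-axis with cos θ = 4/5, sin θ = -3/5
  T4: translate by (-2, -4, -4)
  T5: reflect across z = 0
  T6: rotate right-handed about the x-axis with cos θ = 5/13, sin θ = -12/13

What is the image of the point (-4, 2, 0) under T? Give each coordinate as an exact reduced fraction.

T1 reflect across y = 0: (-4, 2, 0) → (-4, -2, 0)
T2 reflect across y = 0: (-4, -2, 0) → (-4, 2, 0)
T3 rotate right-handed about the z-axis with cos θ = 4/5, sin θ = -3/5: (-4, 2, 0) → (-2, 4, 0)
T4 translate by (-2, -4, -4): (-2, 4, 0) → (-4, 0, -4)
T5 reflect across z = 0: (-4, 0, -4) → (-4, 0, 4)
T6 rotate right-handed about the x-axis with cos θ = 5/13, sin θ = -12/13: (-4, 0, 4) → (-4, 48/13, 20/13)

T(p) = (-4, 48/13, 20/13)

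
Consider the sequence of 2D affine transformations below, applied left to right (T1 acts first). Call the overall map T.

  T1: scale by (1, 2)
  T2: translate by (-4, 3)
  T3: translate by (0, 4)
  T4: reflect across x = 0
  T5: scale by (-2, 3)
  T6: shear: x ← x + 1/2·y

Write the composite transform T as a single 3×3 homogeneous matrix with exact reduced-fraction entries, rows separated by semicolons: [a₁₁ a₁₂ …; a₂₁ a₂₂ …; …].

T1 = [1 0 0; 0 2 0; 0 0 1]
T2·T1 = [1 0 -4; 0 2 3; 0 0 1]
T3·…·T1 = [1 0 -4; 0 2 7; 0 0 1]
T4·…·T1 = [-1 0 4; 0 2 7; 0 0 1]
T5·…·T1 = [2 0 -8; 0 6 21; 0 0 1]
T6·…·T1 = [2 3 5/2; 0 6 21; 0 0 1]

T = [2 3 5/2; 0 6 21; 0 0 1]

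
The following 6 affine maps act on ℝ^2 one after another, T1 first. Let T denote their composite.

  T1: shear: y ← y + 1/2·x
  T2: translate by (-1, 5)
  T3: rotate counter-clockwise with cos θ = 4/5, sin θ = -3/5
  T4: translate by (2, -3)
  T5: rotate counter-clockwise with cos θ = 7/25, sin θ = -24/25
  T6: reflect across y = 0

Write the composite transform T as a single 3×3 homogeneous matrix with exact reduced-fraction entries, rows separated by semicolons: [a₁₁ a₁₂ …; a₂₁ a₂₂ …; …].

T1 = [1 0 0; 1/2 1 0; 0 0 1]
T2·T1 = [1 0 -1; 1/2 1 5; 0 0 1]
T3·…·T1 = [11/10 3/5 11/5; -1/5 4/5 23/5; 0 0 1]
T4·…·T1 = [11/10 3/5 21/5; -1/5 4/5 8/5; 0 0 1]
T5·…·T1 = [29/250 117/125 339/125; -139/125 -44/125 -448/125; 0 0 1]
T6·…·T1 = [29/250 117/125 339/125; 139/125 44/125 448/125; 0 0 1]

T = [29/250 117/125 339/125; 139/125 44/125 448/125; 0 0 1]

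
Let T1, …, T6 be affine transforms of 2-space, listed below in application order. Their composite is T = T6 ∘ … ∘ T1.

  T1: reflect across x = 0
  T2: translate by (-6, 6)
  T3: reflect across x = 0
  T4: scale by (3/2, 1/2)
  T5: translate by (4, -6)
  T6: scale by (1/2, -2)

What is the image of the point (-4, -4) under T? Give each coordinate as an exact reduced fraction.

T1 reflect across x = 0: (-4, -4) → (4, -4)
T2 translate by (-6, 6): (4, -4) → (-2, 2)
T3 reflect across x = 0: (-2, 2) → (2, 2)
T4 scale by (3/2, 1/2): (2, 2) → (3, 1)
T5 translate by (4, -6): (3, 1) → (7, -5)
T6 scale by (1/2, -2): (7, -5) → (7/2, 10)

T(p) = (7/2, 10)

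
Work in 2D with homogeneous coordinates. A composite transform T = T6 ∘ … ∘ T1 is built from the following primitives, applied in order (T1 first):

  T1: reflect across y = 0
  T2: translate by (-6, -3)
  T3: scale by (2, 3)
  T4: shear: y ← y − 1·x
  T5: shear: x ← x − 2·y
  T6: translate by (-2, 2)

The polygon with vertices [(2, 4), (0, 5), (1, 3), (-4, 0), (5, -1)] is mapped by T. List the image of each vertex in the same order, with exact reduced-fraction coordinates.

T1 reflect across y = 0: (2, 4) → (2, -4); (0, 5) → (0, -5); (1, 3) → (1, -3); (-4, 0) → (-4, 0); (5, -1) → (5, 1)
T2 translate by (-6, -3): (2, -4) → (-4, -7); (0, -5) → (-6, -8); (1, -3) → (-5, -6); (-4, 0) → (-10, -3); (5, 1) → (-1, -2)
T3 scale by (2, 3): (-4, -7) → (-8, -21); (-6, -8) → (-12, -24); (-5, -6) → (-10, -18); (-10, -3) → (-20, -9); (-1, -2) → (-2, -6)
T4 shear: y ← y − 1·x: (-8, -21) → (-8, -13); (-12, -24) → (-12, -12); (-10, -18) → (-10, -8); (-20, -9) → (-20, 11); (-2, -6) → (-2, -4)
T5 shear: x ← x − 2·y: (-8, -13) → (18, -13); (-12, -12) → (12, -12); (-10, -8) → (6, -8); (-20, 11) → (-42, 11); (-2, -4) → (6, -4)
T6 translate by (-2, 2): (18, -13) → (16, -11); (12, -12) → (10, -10); (6, -8) → (4, -6); (-42, 11) → (-44, 13); (6, -4) → (4, -2)

image vertices: (16, -11), (10, -10), (4, -6), (-44, 13), (4, -2)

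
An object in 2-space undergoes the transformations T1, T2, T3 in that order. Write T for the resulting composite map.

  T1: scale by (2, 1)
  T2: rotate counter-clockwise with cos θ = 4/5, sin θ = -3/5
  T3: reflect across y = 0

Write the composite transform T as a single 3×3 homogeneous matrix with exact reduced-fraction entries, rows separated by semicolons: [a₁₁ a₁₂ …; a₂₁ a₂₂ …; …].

T1 = [2 0 0; 0 1 0; 0 0 1]
T2·T1 = [8/5 3/5 0; -6/5 4/5 0; 0 0 1]
T3·…·T1 = [8/5 3/5 0; 6/5 -4/5 0; 0 0 1]

T = [8/5 3/5 0; 6/5 -4/5 0; 0 0 1]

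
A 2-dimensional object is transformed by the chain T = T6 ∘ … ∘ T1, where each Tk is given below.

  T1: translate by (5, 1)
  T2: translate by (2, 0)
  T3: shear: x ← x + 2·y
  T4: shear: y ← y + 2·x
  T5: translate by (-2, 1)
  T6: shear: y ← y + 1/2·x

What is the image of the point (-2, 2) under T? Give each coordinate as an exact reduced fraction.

T1 translate by (5, 1): (-2, 2) → (3, 3)
T2 translate by (2, 0): (3, 3) → (5, 3)
T3 shear: x ← x + 2·y: (5, 3) → (11, 3)
T4 shear: y ← y + 2·x: (11, 3) → (11, 25)
T5 translate by (-2, 1): (11, 25) → (9, 26)
T6 shear: y ← y + 1/2·x: (9, 26) → (9, 61/2)

T(p) = (9, 61/2)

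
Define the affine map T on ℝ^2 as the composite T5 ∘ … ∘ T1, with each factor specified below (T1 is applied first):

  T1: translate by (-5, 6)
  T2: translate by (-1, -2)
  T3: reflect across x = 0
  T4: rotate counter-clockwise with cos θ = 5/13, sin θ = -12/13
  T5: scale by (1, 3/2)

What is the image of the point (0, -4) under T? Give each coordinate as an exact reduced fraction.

T(p) = (30/13, -108/13)

T1 translate by (-5, 6): (0, -4) → (-5, 2)
T2 translate by (-1, -2): (-5, 2) → (-6, 0)
T3 reflect across x = 0: (-6, 0) → (6, 0)
T4 rotate counter-clockwise with cos θ = 5/13, sin θ = -12/13: (6, 0) → (30/13, -72/13)
T5 scale by (1, 3/2): (30/13, -72/13) → (30/13, -108/13)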